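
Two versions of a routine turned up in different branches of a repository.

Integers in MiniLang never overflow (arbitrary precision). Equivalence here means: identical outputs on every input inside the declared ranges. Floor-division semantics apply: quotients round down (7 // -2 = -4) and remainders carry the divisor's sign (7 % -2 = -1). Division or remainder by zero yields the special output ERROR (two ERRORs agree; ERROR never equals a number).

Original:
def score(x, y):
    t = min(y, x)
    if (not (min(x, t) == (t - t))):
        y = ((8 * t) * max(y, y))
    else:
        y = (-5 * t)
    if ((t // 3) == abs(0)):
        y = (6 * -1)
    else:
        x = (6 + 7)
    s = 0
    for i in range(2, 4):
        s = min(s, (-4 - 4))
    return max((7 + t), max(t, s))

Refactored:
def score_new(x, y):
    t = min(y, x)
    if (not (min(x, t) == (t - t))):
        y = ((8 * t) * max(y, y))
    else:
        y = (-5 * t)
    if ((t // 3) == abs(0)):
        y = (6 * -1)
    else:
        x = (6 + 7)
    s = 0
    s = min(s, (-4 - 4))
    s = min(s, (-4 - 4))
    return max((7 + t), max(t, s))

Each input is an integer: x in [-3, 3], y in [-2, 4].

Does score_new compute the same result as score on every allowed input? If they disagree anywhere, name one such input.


Differences: local variable names differ, loop structure differs, min/max/abs usage differs, constant usage differs, arithmetic usage differs — yet all 49 inputs agree.
verdict: equivalent


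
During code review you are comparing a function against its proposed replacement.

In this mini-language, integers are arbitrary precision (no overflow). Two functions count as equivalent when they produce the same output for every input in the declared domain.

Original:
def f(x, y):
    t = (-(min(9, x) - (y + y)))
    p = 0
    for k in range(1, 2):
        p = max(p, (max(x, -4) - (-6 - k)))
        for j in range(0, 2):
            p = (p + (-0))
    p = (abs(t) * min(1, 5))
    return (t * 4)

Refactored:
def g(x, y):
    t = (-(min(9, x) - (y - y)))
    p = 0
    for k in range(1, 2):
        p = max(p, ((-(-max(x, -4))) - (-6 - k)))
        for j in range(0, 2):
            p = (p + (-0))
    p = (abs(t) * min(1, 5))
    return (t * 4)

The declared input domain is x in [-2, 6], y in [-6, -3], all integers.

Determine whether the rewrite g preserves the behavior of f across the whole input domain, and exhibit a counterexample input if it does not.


There is a counterexample at x=-2, y=-6: -40 on one side, 8 on the other.
f: t = -10; p = 0; [k=1]; p = 5; [j=0]; p = 5; [j=1]; p = 5; p = 10; return -40
g: t = 2; p = 0; [k=1]; p = 5; [j=0]; p = 5; [j=1]; p = 5; p = 2; return 8
verdict: not equivalent; witness: x=-2, y=-6


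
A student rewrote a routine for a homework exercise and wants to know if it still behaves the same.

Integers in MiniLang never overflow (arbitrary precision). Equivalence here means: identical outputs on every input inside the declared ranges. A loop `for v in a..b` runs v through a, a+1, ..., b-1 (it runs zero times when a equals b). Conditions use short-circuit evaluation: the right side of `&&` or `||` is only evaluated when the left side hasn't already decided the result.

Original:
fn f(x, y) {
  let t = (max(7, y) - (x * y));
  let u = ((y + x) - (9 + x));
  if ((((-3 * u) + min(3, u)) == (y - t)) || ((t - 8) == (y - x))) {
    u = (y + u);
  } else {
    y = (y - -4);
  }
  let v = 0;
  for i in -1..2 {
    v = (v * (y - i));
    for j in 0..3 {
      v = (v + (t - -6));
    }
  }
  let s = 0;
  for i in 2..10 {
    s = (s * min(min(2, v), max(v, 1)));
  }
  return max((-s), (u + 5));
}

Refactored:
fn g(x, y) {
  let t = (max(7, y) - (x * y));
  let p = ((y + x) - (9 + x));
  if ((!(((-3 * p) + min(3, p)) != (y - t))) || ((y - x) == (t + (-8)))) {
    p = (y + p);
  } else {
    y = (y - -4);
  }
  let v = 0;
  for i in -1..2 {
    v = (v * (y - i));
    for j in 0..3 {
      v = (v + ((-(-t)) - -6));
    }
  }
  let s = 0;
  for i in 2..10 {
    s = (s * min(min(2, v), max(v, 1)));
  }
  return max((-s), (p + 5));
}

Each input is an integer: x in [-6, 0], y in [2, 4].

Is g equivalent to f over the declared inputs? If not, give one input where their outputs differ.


Behavior is preserved: although comparison usage differs; local variable names differ; boolean connective usage differs; arithmetic usage differs, the outputs never diverge.
As a probe, take x=-4, y=2: f runs t becomes 15; next u becomes -7; next ((((-3 * u) + min(3, u)) == (y - t)) || ((t - 8) == (y - x))) evaluates to false; next y becomes 6; next v becomes 0; next at i=-1:; next v becomes 0; next at j=0:; next v becomes 21; next at j=1:; next v becomes 42; next at j=2:; next v becomes 63; next at i=0:; next v becomes 378; next at j=0:; next v becomes 399; next at j=1:; next v becomes 420; next at j=2:; next v becomes 441; next at i=1:; next v becomes 2205; next at j=0:; next v becomes 2226; next at j=1:; next v becomes 2247; next at j=2:; next v becomes 2268; next s becomes 0; next at i=2:; next s becomes 0; next at i=3:; next s becomes 0; next at i=4:; next s becomes 0; next at i=5:; next s becomes 0; next at i=6:; next s becomes 0; next at i=7:; next s becomes 0; next at i=8:; next s becomes 0; next at i=9:; next s becomes 0; next final value 0; g runs t becomes 15; next p becomes -7; next ((!(((-3 * p) + min(3, p)) != (y - t))) || ((y - x) == (t + (-8)))) evaluates to false; next y becomes 6; next v becomes 0; next at i=-1:; next v becomes 0; next at j=0:; next v becomes 21; next at j=1:; next v becomes 42; next at j=2:; next v becomes 63; next at i=0:; next v becomes 378; next at j=0:; next v becomes 399; next at j=1:; next v becomes 420; next at j=2:; next v becomes 441; next at i=1:; next v becomes 2205; next at j=0:; next v becomes 2226; next at j=1:; next v becomes 2247; next at j=2:; next v becomes 2268; next s becomes 0; next at i=2:; next s becomes 0; next at i=3:; next s becomes 0; next at i=4:; next s becomes 0; next at i=5:; next s becomes 0; next at i=6:; next s becomes 0; next at i=7:; next s becomes 0; next at i=8:; next s becomes 0; next at i=9:; next s becomes 0; next final value 0; both end at 0.
Every one of the 21 inputs gives matching results.
verdict: equivalent


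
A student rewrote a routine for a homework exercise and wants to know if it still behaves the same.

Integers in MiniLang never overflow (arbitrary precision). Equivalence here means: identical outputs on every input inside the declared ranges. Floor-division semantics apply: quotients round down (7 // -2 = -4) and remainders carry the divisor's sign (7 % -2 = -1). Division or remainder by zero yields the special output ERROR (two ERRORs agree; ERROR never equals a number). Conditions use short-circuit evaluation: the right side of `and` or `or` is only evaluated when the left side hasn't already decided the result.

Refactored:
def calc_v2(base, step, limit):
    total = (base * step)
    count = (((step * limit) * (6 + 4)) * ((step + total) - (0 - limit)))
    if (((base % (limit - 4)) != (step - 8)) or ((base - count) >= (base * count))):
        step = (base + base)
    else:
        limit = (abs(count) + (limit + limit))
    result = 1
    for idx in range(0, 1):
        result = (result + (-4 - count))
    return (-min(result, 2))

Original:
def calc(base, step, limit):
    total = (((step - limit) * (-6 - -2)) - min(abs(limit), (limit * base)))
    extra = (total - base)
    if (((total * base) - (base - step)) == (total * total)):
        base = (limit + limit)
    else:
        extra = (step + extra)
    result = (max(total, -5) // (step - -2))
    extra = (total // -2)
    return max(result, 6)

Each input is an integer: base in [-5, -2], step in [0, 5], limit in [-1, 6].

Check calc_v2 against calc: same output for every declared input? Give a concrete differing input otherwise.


These are not equivalent — on base=-5, step=0, limit=-1 the outputs split (6 vs 3).
calc: total = -5; extra = 0; (((total * base) - (base - step)) == (total * total)) -> false; extra = 0; result = -3; extra = 2; return 6
calc_v2: total = 0; count = 0; (((base % (limit - 4)) != (step - 8)) or ((base - count) >= (base * count))) -> true; step = -10; result = 1; [idx=0]; result = -3; return 3
verdict: not equivalent; witness: base=-5, step=0, limit=-1


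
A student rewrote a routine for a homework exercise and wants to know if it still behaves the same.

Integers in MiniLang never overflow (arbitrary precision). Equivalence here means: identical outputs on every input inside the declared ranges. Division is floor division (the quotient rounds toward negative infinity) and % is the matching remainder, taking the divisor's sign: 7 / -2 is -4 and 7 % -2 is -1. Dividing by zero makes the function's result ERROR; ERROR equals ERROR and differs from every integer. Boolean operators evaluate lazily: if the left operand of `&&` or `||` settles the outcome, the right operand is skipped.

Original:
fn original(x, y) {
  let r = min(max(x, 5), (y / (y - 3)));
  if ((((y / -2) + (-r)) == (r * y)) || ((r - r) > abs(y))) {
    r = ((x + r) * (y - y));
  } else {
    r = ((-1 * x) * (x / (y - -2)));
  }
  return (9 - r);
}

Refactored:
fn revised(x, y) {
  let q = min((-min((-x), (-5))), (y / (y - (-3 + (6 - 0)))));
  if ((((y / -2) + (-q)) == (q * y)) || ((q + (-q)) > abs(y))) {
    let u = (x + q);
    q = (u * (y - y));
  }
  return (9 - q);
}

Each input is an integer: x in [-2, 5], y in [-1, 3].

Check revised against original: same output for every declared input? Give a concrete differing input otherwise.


The rewrite breaks on x=-2, y=1, where the results are 11 and 10.
original: r=-1, then ((((y / -2) + (-r)) == (r * y)) || ((r - r) > abs(y))) is false, then r=-2, then returns 11
revised: q=-1, then ((((y / -2) + (-q)) == (q * y)) || ((q + (-q)) > abs(y))) is false, then returns 10
verdict: not equivalent; witness: x=-2, y=1


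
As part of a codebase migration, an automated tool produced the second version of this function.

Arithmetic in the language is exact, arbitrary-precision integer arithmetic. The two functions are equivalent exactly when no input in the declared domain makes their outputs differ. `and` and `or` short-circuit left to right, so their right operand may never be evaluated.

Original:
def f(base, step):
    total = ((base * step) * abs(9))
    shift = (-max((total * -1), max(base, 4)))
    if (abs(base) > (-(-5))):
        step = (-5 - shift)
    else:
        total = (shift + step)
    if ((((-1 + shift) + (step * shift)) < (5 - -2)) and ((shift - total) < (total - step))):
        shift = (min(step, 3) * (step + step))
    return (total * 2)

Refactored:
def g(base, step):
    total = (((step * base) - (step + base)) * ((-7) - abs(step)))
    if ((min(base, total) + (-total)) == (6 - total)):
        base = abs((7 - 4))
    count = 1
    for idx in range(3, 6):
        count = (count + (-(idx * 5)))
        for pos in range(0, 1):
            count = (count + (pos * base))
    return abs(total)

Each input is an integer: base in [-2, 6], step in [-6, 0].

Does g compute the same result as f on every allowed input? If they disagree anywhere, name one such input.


On input base=-2, step=-6, f returns -20 while g returns 260.
verdict: not equivalent; witness: base=-2, step=-6


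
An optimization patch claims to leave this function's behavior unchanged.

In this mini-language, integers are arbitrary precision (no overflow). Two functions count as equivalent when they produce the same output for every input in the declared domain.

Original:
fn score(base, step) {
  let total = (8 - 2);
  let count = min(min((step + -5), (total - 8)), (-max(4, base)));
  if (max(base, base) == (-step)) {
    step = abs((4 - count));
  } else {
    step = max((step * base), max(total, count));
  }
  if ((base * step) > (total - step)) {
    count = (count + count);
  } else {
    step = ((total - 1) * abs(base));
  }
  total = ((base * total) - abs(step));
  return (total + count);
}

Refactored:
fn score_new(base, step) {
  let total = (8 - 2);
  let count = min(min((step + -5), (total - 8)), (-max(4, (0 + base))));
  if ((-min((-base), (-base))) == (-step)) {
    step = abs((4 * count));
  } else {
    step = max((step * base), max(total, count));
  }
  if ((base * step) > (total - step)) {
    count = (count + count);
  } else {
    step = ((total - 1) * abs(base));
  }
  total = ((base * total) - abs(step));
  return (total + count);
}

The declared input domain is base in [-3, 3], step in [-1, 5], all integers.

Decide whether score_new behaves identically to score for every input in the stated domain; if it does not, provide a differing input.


Consider the input base=0, step=0.
score: total=6, then count=-5, then (max(base, base) == (-step)) is true, then step=9, then ((base * step) > (total - step)) is true, then count=-10, then total=-9, then returns -19
score_new: total=6, then count=-5, then ((-min((-base), (-base))) == (-step)) is true, then step=20, then ((base * step) > (total - step)) is true, then count=-10, then total=-20, then returns -30
-19 != -30, so the rewrite changes behavior.
verdict: not equivalent; witness: base=0, step=0


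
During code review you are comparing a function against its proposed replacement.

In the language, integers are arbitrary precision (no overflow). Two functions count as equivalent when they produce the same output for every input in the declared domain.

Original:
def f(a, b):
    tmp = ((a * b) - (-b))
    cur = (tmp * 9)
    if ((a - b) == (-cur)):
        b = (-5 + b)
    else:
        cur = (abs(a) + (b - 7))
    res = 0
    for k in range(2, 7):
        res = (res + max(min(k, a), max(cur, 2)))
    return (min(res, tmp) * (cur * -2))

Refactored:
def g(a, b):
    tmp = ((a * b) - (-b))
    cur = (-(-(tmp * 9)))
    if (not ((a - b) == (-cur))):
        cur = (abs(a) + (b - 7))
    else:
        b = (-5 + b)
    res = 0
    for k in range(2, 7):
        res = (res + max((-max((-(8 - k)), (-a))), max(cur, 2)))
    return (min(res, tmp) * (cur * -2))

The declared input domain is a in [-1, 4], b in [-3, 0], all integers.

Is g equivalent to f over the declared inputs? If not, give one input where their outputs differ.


The two are interchangeable: arithmetic usage differs; also constant usage differs; also boolean connective usage differs; also min/max/abs usage differs, and every declared input agrees.
Tracing a=0, b=-1: f: tmp = -1; cur = -9; ((a - b) == (-cur)) -> false; cur = -8; res = 0; [k=2]; res = 2; [k=3]; res = 4; [k=4]; res = 6; [k=5]; res = 8; [k=6]; res = 10; return -16 | g: tmp = -1; cur = -9; (not ((a - b) == (-cur))) -> true; cur = -8; res = 0; [k=2]; res = 2; [k=3]; res = 4; [k=4]; res = 6; [k=5]; res = 8; [k=6]; res = 10; return -16 — matching result -16.
Across all 24 domain points the two functions coincide.
verdict: equivalent


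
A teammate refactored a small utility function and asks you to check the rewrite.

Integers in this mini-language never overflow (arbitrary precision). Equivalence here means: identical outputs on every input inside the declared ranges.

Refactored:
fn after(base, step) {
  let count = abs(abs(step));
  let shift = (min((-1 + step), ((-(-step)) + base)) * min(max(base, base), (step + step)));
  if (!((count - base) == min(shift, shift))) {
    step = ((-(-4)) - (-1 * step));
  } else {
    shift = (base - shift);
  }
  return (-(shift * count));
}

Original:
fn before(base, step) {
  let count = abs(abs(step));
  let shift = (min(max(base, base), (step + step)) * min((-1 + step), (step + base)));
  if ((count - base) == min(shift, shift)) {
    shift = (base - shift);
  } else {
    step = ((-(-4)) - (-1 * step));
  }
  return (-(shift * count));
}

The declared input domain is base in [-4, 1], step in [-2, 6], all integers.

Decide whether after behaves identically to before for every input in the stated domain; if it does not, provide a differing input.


Differences: boolean connective usage differs — yet all 54 inputs agree.
verdict: equivalent


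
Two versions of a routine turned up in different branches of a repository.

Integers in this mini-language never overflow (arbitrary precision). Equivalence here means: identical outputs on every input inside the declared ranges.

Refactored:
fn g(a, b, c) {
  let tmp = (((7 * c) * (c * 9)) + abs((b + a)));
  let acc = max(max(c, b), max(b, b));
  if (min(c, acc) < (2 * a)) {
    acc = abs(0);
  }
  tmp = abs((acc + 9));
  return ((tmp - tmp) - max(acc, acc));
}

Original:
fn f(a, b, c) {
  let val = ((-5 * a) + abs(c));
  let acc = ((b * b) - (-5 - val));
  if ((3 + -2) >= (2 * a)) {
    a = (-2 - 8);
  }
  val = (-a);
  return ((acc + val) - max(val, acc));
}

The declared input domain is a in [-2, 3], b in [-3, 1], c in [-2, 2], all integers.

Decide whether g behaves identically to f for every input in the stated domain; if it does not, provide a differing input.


Take a=-2, b=-3, c=-2.
f: val := 12 | acc := 26 | ((3 + -2) >= (2 * a)): true | a := -10 | val := 10 | result 10
g: tmp := 257 | acc := -2 | (min(c, acc) < (2 * a)): false | tmp := 7 | result 2
10 and 2 differ, so these are not the same function on this domain.
verdict: not equivalent; witness: a=-2, b=-3, c=-2


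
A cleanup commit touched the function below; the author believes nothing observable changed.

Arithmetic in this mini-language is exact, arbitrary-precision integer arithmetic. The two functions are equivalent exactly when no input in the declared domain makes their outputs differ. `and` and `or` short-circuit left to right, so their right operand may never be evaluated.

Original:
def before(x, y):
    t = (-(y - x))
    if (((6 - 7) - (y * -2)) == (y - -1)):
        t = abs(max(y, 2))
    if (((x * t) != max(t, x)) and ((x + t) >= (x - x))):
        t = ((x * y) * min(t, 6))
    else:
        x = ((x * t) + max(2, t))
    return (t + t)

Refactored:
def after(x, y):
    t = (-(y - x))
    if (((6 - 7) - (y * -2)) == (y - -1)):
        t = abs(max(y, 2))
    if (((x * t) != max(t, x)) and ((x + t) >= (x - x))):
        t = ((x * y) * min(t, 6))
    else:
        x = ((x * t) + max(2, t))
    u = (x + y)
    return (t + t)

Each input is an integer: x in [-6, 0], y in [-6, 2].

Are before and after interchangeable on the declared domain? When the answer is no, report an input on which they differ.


Behavior is preserved: although local variable names differ, plus arithmetic usage differs, plus statement counts differ, the outputs never diverge.
Spot check at x=-3, y=-5 — before: t=2, then (((6 - 7) - (y * -2)) == (y - -1)) is false, then (((x * t) != max(t, x)) and ((x + t) >= (x - x))) is false, then x=-4, then returns 4. after: t=2, then (((6 - 7) - (y * -2)) == (y - -1)) is false, then (((x * t) != max(t, x)) and ((x + t) >= (x - x))) is false, then x=-4, then u=-9, then returns 4. Both give 4.
Sweeping the whole domain (63 inputs) finds no disagreement.
verdict: equivalent


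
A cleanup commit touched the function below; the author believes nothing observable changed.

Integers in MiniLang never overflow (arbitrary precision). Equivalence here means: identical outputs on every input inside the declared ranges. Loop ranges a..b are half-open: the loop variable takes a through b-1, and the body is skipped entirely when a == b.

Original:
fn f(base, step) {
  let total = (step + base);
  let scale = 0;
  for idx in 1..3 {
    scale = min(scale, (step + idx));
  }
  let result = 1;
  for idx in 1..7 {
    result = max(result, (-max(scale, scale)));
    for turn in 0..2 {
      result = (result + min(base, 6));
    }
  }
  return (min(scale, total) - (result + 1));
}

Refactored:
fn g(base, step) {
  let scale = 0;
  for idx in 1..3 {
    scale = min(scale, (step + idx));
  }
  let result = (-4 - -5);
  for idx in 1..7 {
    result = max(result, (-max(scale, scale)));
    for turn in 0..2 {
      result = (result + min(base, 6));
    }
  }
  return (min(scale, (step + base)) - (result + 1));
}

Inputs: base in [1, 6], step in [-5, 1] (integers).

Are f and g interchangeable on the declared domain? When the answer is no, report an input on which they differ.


The two are interchangeable: statement counts differ; also arithmetic usage differs; also constant usage differs; also local variable names differ, and every declared input agrees.
Tracing base=2, step=1: f: total = 3; scale = 0; [idx=1]; scale = 0; [idx=2]; scale = 0; result = 1; [idx=1]; result = 1; [turn=0]; result = 3; [turn=1]; result = 5; [idx=2]; result = 5; [turn=0]; result = 7; [turn=1]; result = 9; [idx=3]; result = 9; [turn=0]; result = 11; [turn=1]; result = 13; [idx=4]; result = 13; [turn=0]; result = 15; [turn=1]; result = 17; [idx=5]; result = 17; [turn=0]; result = 19; [turn=1]; result = 21; [idx=6]; result = 21; [turn=0]; result = 23; [turn=1]; result = 25; return -26 | g: scale = 0; [idx=1]; scale = 0; [idx=2]; scale = 0; result = 1; [idx=1]; result = 1; [turn=0]; result = 3; [turn=1]; result = 5; [idx=2]; result = 5; [turn=0]; result = 7; [turn=1]; result = 9; [idx=3]; result = 9; [turn=0]; result = 11; [turn=1]; result = 13; [idx=4]; result = 13; [turn=0]; result = 15; [turn=1]; result = 17; [idx=5]; result = 17; [turn=0]; result = 19; [turn=1]; result = 21; [idx=6]; result = 21; [turn=0]; result = 23; [turn=1]; result = 25; return -26 — matching result -26.
An exhaustive pass over the 42 declared inputs shows identical outputs.
verdict: equivalent


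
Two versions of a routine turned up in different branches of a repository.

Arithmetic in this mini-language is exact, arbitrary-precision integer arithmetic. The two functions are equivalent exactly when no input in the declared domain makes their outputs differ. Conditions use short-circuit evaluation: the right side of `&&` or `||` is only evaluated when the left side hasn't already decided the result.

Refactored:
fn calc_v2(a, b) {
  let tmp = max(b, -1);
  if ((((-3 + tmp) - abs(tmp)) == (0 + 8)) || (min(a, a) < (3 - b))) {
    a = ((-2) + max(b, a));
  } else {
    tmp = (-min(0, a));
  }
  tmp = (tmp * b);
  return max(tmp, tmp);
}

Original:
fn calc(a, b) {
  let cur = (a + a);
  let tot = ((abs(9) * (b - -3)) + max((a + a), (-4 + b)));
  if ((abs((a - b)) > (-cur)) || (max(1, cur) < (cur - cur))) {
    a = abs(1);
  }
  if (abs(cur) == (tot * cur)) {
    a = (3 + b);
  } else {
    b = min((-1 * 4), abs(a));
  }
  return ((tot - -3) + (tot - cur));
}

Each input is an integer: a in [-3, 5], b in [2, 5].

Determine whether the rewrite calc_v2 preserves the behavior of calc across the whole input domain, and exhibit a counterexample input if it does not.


Evaluate both at a=-3, b=2.
calc: cur=-6, then tot=43, then ((abs((a - b)) > (-cur)) || (max(1, cur) < (cur - cur))) is false, then (abs(cur) == (tot * cur)) is false, then b=-4, then returns 95
calc_v2: tmp=2, then ((((-3 + tmp) - abs(tmp)) == (0 + 8)) || (min(a, a) < (3 - b))) is true, then a=0, then tmp=4, then returns 4
95 and 4 differ, so these are not the same function on this domain.
verdict: not equivalent; witness: a=-3, b=2


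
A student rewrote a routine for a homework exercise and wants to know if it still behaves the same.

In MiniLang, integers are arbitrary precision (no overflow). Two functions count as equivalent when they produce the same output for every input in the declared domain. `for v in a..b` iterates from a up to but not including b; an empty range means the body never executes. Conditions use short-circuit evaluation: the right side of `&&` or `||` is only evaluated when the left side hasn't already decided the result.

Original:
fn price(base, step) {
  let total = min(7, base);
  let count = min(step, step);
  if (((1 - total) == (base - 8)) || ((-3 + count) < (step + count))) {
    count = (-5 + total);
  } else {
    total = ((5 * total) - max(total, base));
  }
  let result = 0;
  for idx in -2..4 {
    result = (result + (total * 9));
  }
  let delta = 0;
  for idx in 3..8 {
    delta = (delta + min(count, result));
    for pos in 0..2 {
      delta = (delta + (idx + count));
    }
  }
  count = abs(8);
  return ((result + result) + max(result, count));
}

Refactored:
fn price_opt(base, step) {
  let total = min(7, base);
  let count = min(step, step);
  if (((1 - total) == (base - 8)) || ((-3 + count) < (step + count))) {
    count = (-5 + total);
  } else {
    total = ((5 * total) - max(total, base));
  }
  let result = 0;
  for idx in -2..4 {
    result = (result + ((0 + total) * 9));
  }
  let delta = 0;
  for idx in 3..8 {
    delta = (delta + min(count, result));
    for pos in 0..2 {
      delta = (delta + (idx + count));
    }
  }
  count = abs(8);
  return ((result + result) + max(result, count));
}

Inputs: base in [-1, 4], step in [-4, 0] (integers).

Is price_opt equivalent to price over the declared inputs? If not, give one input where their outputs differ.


Behavior is preserved: although arithmetic usage differs, constant usage differs, the outputs never diverge.
One worked example (base=4, step=-1) — price: total=4, then count=-1, then (((1 - total) == (base - 8)) || ((-3 + count) < (step + count))) is true, then count=-1, then result=0, then (idx=-2), then result=36, then (idx=-1), then result=72, then (idx=0), then result=108, then (idx=1), then result=144, then (idx=2), then result=180, then (idx=3), then result=216, then delta=0, then (idx=3), then delta=-1, then (pos=0), then delta=1, then (pos=1), then delta=3, then (idx=4), then delta=2, then (pos=0), then delta=5, then (pos=1), then delta=8, then (idx=5), then delta=7, then (pos=0), then delta=11, then (pos=1), then delta=15, then (idx=6), then delta=14, then (pos=0), then delta=19, then (pos=1), then delta=24, then (idx=7), then delta=23, then (pos=0), then delta=29, then (pos=1), then delta=35, then count=8, then returns 648; price_opt: total=4, then count=-1, then (((1 - total) == (base - 8)) || ((-3 + count) < (step + count))) is true, then count=-1, then result=0, then (idx=-2), then result=36, then (idx=-1), then result=72, then (idx=0), then result=108, then (idx=1), then result=144, then (idx=2), then result=180, then (idx=3), then result=216, then delta=0, then (idx=3), then delta=-1, then (pos=0), then delta=1, then (pos=1), then delta=3, then (idx=4), then delta=2, then (pos=0), then delta=5, then (pos=1), then delta=8, then (idx=5), then delta=7, then (pos=0), then delta=11, then (pos=1), then delta=15, then (idx=6), then delta=14, then (pos=0), then delta=19, then (pos=1), then delta=24, then (idx=7), then delta=23, then (pos=0), then delta=29, then (pos=1), then delta=35, then count=8, then returns 648; agreement on 648.
Sweeping the whole domain (30 inputs) finds no disagreement.
verdict: equivalent


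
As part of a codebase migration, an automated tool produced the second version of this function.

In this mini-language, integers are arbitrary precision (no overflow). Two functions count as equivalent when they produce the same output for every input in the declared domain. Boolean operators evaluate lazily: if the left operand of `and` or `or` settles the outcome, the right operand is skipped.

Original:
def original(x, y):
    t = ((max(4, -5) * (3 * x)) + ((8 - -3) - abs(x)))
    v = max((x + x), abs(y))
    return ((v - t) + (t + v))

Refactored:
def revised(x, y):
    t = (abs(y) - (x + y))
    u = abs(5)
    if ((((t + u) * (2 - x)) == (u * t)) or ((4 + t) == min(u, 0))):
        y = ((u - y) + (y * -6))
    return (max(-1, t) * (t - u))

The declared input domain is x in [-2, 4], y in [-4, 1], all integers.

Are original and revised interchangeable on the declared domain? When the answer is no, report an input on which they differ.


Not equivalent: x=-2, y=-4 separates them (8 vs 50).
original: t = -15; v = 4; return 8
revised: t = 10; u = 5; ((((t + u) * (2 - x)) == (u * t)) or ((4 + t) == min(u, 0))) -> false; return 50
verdict: not equivalent; witness: x=-2, y=-4


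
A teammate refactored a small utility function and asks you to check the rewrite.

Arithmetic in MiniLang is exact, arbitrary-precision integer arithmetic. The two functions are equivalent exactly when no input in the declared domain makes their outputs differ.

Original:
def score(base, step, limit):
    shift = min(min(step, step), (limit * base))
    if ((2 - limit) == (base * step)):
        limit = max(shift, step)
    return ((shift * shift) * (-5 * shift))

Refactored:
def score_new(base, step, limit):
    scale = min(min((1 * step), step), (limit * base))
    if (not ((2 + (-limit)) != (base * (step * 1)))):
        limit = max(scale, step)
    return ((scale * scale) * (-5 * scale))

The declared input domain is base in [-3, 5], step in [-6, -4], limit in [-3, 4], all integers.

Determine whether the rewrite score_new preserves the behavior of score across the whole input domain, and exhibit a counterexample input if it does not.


Equivalent — the differences include comparison usage differs, and boolean connective usage differs, and constant usage differs, and arithmetic usage differs, and local variable names differ, yet no declared input distinguishes the two.
As a probe, take base=1, step=-4, limit=3: score runs shift=-4, then ((2 - limit) == (base * step)) is false, then returns 320; score_new runs scale=-4, then (not ((2 + (-limit)) != (base * (step * 1)))) is false, then returns 320; both end at 320.
Checked all 216 inputs in the declared domain: the outputs agree on every one.
verdict: equivalent


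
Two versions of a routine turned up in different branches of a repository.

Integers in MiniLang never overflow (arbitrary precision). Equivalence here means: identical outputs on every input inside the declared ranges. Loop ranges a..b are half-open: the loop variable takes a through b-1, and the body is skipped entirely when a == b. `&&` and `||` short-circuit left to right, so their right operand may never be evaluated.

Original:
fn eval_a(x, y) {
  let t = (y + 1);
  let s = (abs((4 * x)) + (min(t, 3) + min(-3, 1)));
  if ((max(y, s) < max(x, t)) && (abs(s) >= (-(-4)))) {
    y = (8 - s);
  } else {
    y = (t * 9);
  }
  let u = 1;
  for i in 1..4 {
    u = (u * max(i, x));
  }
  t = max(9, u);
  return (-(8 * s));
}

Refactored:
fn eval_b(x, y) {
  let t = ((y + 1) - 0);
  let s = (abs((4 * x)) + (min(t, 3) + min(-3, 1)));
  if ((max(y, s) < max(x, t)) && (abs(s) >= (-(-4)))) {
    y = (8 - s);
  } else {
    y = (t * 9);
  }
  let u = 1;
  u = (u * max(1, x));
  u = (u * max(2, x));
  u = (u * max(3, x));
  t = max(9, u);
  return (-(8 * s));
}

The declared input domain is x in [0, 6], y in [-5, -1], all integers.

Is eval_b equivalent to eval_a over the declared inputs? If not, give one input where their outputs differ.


This is a faithful refactor — local variable names differ, constant usage differs, arithmetic usage differs, loop structure differs, min/max/abs usage differs, statement counts differ, but the computed results match everywhere.
One worked example (x=2, y=-2) — eval_a: t := -1 | s := 4 | ((max(y, s) < max(x, t)) && (abs(s) >= (-(-4)))): false | y := -9 | u := 1 | iter i=1: | u := 2 | iter i=2: | u := 4 | iter i=3: | u := 12 | t := 12 | result -32; eval_b: t := -1 | s := 4 | ((max(y, s) < max(x, t)) && (abs(s) >= (-(-4)))): false | y := -9 | u := 1 | u := 2 | u := 4 | u := 12 | t := 12 | result -32; agreement on -32.
An exhaustive pass over the 35 declared inputs shows identical outputs.
verdict: equivalent


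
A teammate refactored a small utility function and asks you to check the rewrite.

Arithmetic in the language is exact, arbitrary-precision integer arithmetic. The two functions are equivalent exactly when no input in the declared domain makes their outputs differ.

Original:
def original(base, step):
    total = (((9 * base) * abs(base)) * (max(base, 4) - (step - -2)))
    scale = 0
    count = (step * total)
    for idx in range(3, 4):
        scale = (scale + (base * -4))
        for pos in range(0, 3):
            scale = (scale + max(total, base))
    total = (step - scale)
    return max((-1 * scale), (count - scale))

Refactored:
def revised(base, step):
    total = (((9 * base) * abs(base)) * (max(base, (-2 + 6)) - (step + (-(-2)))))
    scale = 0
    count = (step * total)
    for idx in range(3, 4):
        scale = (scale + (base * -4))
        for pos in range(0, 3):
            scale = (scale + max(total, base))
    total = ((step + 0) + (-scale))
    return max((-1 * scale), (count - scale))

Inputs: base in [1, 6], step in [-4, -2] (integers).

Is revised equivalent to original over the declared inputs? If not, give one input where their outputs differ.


Comparing the listings, the differences include: arithmetic usage differs, plus constant usage differs.
One worked example (base=2, step=-4) — original: total := 216 | scale := 0 | count := -864 | iter idx=3: | scale := -8 | iter pos=0: | scale := 208 | iter pos=1: | scale := 424 | iter pos=2: | scale := 640 | total := -644 | result -640; revised: total := 216 | scale := 0 | count := -864 | iter idx=3: | scale := -8 | iter pos=0: | scale := 208 | iter pos=1: | scale := 424 | iter pos=2: | scale := 640 | total := -644 | result -640; agreement on -640.
Sweeping the whole domain (18 inputs) finds no disagreement.
verdict: equivalent


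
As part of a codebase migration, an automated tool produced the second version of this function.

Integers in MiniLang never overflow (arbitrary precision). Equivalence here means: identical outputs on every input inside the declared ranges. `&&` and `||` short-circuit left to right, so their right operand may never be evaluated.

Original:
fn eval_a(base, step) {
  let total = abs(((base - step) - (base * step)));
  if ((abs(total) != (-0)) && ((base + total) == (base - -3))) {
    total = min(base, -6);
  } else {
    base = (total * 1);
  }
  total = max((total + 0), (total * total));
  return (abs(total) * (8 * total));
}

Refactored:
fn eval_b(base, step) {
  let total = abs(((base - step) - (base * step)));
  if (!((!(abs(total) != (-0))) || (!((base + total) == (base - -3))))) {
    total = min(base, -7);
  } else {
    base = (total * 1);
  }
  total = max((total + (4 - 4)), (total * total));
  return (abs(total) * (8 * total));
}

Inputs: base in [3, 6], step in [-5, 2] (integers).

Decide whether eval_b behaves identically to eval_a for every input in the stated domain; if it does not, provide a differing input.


These are not equivalent — on base=3, step=0 the outputs split (10368 vs 19208).
eval_a: total becomes 3; next ((abs(total) != (-0)) && ((base + total) == (base - -3))) evaluates to true; next total becomes -6; next total becomes 36; next final value 10368
eval_b: total becomes 3; next (!((!(abs(total) != (-0))) || (!((base + total) == (base - -3))))) evaluates to true; next total becomes -7; next total becomes 49; next final value 19208
verdict: not equivalent; witness: base=3, step=0


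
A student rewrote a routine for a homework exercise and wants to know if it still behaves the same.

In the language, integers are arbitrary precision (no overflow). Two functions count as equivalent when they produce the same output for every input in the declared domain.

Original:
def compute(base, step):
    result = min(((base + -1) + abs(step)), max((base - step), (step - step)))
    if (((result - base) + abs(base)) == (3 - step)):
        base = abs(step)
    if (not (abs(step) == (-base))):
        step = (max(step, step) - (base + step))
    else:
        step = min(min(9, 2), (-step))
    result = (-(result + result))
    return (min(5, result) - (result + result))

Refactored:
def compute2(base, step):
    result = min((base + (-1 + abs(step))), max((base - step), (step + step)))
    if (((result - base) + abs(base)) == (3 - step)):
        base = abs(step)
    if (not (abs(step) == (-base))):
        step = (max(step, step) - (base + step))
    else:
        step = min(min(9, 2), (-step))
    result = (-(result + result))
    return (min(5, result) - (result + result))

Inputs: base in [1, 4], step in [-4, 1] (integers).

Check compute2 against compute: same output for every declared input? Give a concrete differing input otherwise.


Input base=1, step=1: 0 from compute versus 2 from compute2.
verdict: not equivalent; witness: base=1, step=1


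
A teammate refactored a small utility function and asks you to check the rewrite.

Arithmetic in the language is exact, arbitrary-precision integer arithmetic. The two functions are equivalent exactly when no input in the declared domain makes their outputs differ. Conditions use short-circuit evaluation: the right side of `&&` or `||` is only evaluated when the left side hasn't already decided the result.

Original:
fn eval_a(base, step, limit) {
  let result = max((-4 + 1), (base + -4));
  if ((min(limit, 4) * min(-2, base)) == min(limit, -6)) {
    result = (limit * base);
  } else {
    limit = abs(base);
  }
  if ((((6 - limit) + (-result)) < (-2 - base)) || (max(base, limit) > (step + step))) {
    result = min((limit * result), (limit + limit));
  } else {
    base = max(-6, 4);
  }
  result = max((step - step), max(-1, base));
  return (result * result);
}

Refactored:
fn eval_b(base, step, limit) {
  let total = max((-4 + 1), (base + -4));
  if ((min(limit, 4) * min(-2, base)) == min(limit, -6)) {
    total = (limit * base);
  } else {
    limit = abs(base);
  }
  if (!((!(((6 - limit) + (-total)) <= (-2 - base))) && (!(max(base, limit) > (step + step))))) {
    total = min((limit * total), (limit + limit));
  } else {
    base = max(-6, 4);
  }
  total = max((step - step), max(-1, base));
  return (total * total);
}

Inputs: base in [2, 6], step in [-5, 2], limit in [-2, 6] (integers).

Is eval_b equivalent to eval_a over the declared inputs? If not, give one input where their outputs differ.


The suspicious-looking change has no observable effect anywhere in the declared ranges.
Spot check at base=3, step=-1, limit=6 — eval_a: result becomes -1; next ((min(limit, 4) * min(-2, base)) == min(limit, -6)) evaluates to false; next limit becomes 3; next ((((6 - limit) + (-result)) < (-2 - base)) || (max(base, limit) > (step + step))) evaluates to true; next result becomes -3; next result becomes 3; next final value 9. eval_b: total becomes -1; next ((min(limit, 4) * min(-2, base)) == min(limit, -6)) evaluates to false; next limit becomes 3; next (!((!(((6 - limit) + (-total)) <= (-2 - base))) && (!(max(base, limit) > (step + step))))) evaluates to true; next total becomes -3; next total becomes 3; next final value 9. Both give 9.
Checked all 360 inputs in the declared domain: the outputs agree on every one.
verdict: equivalent


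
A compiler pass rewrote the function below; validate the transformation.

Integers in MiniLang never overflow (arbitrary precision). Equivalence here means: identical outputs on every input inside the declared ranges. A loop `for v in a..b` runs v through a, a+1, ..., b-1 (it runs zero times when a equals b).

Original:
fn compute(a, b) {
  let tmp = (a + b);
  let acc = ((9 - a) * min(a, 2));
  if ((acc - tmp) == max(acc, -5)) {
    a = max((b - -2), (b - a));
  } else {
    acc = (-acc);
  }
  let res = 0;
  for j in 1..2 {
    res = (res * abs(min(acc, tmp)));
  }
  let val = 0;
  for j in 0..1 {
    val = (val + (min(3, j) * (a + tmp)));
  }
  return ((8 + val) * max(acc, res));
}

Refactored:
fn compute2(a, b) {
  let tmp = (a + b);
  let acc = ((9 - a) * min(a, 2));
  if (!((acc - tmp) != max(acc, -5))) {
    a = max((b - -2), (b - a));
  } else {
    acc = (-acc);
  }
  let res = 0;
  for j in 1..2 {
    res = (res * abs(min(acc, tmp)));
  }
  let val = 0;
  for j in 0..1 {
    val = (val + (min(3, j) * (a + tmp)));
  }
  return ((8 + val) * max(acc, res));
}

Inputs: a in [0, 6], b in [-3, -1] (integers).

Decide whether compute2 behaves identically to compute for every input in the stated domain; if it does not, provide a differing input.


The two are interchangeable: boolean connective usage differs, and comparison usage differs, and every declared input agrees.
One worked example (a=2, b=-3) — compute: tmp=-1, then acc=14, then ((acc - tmp) == max(acc, -5)) is false, then acc=-14, then res=0, then (j=1), then res=0, then val=0, then (j=0), then val=0, then returns 0; compute2: tmp=-1, then acc=14, then (!((acc - tmp) != max(acc, -5))) is false, then acc=-14, then res=0, then (j=1), then res=0, then val=0, then (j=0), then val=0, then returns 0; agreement on 0.
Across all 21 domain points the two functions coincide.
verdict: equivalent


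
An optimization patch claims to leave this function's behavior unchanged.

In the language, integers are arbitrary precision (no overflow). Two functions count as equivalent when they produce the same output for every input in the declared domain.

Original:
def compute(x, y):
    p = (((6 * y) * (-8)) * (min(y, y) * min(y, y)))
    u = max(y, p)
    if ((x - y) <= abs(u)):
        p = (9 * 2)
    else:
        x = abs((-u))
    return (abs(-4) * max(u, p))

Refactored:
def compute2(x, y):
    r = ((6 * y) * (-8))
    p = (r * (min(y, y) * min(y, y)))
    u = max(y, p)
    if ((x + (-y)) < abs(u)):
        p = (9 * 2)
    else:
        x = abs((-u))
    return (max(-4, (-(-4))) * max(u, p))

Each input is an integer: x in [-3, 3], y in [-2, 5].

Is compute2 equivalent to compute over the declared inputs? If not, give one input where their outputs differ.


On input x=0, y=0, compute returns 72 while compute2 returns 0.
verdict: not equivalent; witness: x=0, y=0
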